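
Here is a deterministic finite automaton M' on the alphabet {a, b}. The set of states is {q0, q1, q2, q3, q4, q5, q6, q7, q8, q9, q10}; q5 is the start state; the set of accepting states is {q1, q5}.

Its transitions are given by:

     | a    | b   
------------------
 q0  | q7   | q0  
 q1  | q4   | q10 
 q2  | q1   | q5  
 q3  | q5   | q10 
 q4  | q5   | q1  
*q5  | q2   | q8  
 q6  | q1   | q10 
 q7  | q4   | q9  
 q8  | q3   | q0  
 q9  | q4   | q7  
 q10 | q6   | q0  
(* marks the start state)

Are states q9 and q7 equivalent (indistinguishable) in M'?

Every state is reachable, so we keep all 11.
Initial partition by acceptance: {q1,q5} | {q0,q2,q3,q4,q6,q7,q8,q9,q10}.
Refine {q0,q2,q3,q4,q6,q7,q8,q9,q10} on symbol a: members go to different blocks, giving {q0,q7,q8,q9,q10} and {q2,q3,q4,q6}.
On input a, block {q0,q7,q8,q9,q10} splits into {q7,q8,q9,q10} and {q0}.
On input b, block {q7,q8,q9,q10} splits into {q7,q9} and {q8,q10}.
Split {q2,q3,q4,q6} by δ(·,b) → {q2,q4} and {q3,q6}.
No further refinement is possible. Final partition (6 blocks): {q1,q5} | {q7,q9} | {q2,q4} | {q0} | {q8,q10} | {q3,q6}.
q9 and q7 lie in the same block of the stable partition, so they are equivalent — no string distinguishes them.

Yes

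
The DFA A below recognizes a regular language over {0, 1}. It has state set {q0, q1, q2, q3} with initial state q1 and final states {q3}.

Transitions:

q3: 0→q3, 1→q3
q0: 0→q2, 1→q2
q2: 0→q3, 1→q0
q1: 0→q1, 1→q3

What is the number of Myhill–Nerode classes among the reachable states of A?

States {q0,q2} cannot be reached from the start state, so discard them.
Initial partition by acceptance: {q3} | {q1}.
The partition is now stable with 2 blocks: {q3} | {q1}.

2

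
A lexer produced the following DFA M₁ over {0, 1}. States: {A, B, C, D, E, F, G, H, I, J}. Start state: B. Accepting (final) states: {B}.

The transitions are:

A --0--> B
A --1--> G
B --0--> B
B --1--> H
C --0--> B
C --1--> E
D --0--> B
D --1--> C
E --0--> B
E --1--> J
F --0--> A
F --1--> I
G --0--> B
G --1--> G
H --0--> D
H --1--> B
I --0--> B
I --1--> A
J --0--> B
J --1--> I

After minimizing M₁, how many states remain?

First remove the unreachable states {F}; 9 states remain.
Start with accepting vs non-accepting: {B} | {A,C,D,E,G,H,I,J}.
On input 0, block {A,C,D,E,G,H,I,J} splits into {A,C,D,E,G,I,J} and {H}.
Stable partition: {B} | {A,C,D,E,G,I,J} | {H} — 3 equivalence classes.

3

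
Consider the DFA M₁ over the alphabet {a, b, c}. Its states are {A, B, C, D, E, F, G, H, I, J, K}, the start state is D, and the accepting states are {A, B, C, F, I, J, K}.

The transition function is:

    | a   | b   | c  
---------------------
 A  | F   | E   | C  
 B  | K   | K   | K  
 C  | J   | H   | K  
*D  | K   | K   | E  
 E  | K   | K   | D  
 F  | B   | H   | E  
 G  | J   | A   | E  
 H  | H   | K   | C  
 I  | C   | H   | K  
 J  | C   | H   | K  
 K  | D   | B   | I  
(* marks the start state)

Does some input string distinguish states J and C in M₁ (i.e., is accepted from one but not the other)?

No

Reachable states from the start: {B,C,D,E,H,I,J,K}. Unreachable: {A,F,G} — drop them.
Initial partition by acceptance: {B,C,I,J,K} | {D,E,H}.
On input a, block {B,C,I,J,K} splits into {B,C,I,J} and {K}.
Refine {B,C,I,J} on symbol a: members go to different blocks, giving {C,I,J} and {B}.
Refine {D,E,H} on symbol a: members go to different blocks, giving {D,E} and {H}.
The partition is now stable with 5 blocks: {C,I,J} | {D,E} | {K} | {B} | {H}.
J and C lie in the same block of the stable partition, so they are equivalent — no string distinguishes them.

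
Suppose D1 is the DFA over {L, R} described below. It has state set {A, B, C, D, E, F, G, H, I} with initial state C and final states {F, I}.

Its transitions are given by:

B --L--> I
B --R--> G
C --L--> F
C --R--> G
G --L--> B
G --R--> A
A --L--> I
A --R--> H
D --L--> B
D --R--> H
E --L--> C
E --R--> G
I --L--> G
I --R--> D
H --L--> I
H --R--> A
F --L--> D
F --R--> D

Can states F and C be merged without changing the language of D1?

First remove the unreachable states {E}; 8 states remain.
P0 = {F,I} | {A,B,C,D,G,H}.
Split {A,B,C,D,G,H} by δ(·,L) → {A,B,C,H} and {D,G}.
Refine {A,B,C,H} on symbol R: members go to different blocks, giving {A,H} and {B,C}.
The partition is now stable with 4 blocks: {F,I} | {A,H} | {D,G} | {B,C}.
F and C end up in different blocks, so they are distinguishable. For instance, the string 'ε' is accepted from only F.

No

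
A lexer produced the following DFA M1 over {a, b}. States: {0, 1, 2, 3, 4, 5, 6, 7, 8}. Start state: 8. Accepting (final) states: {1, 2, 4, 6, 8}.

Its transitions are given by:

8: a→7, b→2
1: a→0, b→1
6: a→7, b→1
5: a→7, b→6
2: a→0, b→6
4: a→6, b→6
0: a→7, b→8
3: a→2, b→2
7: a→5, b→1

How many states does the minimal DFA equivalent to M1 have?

First remove the unreachable states {3,4}; 7 states remain.
P0 = {1,2,6,8} | {0,5,7}.
Stable partition: {1,2,6,8} | {0,5,7} — 2 equivalence classes.

2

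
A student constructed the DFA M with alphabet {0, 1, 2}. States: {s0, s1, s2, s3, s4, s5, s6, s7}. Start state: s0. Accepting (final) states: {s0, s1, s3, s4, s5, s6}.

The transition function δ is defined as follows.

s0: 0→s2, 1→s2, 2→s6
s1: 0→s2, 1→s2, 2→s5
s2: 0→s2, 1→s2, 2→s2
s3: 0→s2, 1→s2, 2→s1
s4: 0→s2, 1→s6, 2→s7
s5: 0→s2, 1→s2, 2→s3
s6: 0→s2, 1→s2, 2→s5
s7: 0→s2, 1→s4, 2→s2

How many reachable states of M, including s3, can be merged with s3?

Reachable states from the start: {s0,s1,s2,s3,s5,s6}. Unreachable: {s4,s7} — drop them.
P0 = {s0,s1,s3,s5,s6} | {s2}.
Stable partition: {s0,s1,s3,s5,s6} | {s2} — 2 equivalence classes.
The equivalence class containing s3 is {s0,s1,s3,s5,s6}, of size 5.

5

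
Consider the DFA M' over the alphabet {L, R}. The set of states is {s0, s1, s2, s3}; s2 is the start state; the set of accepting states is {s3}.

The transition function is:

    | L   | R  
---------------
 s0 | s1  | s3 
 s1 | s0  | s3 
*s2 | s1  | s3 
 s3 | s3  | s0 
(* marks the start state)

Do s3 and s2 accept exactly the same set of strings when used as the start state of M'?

Start with accepting vs non-accepting: {s3} | {s0,s1,s2}.
The partition is now stable with 2 blocks: {s3} | {s0,s1,s2}.
s3 and s2 end up in different blocks, so they are distinguishable. For instance, the string 'ε' is accepted from only s3.

No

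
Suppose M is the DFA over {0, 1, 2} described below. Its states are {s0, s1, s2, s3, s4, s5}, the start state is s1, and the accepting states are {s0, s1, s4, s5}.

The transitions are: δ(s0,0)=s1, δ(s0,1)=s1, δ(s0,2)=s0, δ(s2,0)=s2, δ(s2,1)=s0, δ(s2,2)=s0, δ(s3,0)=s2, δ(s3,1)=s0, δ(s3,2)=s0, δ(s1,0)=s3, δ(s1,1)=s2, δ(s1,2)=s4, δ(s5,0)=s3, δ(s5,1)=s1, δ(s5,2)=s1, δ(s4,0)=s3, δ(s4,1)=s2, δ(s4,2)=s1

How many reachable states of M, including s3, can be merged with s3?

2

Reachable states from the start: {s0,s1,s2,s3,s4}. Unreachable: {s5} — drop them.
Initial partition by acceptance: {s0,s1,s4} | {s2,s3}.
On input 0, block {s0,s1,s4} splits into {s1,s4} and {s0}.
The partition is now stable with 3 blocks: {s1,s4} | {s2,s3} | {s0}.
The equivalence class containing s3 is {s2,s3}, of size 2.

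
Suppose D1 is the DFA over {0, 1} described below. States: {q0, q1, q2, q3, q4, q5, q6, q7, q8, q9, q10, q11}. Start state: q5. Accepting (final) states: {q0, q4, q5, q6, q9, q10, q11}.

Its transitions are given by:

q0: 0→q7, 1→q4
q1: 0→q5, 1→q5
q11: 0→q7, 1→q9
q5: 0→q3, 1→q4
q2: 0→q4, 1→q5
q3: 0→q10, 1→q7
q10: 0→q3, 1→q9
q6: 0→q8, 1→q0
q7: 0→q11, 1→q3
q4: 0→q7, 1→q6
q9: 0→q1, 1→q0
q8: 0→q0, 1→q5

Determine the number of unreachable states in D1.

1

BFS from q5 reaches {q0, q1, q3, q4, q5, q6, q7, q8, q9, q10, q11}; the 1 state(s) q2 are never visited.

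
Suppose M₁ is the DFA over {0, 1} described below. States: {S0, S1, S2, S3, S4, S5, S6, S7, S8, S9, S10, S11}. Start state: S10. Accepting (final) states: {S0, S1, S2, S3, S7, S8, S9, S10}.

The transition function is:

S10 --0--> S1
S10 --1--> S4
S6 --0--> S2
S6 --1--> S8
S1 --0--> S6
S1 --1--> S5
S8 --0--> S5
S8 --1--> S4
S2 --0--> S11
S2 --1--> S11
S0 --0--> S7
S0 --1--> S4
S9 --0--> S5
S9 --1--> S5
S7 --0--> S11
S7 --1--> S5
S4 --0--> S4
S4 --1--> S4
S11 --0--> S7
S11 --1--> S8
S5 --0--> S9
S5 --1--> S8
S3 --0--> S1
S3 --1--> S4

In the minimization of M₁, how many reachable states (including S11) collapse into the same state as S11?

States {S0,S3} cannot be reached from the start state, so discard them.
Start with accepting vs non-accepting: {S1,S2,S7,S8,S9,S10} | {S4,S5,S6,S11}.
Refine {S1,S2,S7,S8,S9,S10} on symbol 0: members go to different blocks, giving {S1,S2,S7,S8,S9} and {S10}.
Refine {S4,S5,S6,S11} on symbol 0: members go to different blocks, giving {S5,S6,S11} and {S4}.
Split {S1,S2,S7,S8,S9} by δ(·,1) → {S1,S2,S7,S9} and {S8}.
Stable partition: {S1,S2,S7,S9} | {S5,S6,S11} | {S10} | {S4} | {S8} — 5 equivalence classes.
State S11 belongs to the block {S5,S6,S11}, which has 3 states.

3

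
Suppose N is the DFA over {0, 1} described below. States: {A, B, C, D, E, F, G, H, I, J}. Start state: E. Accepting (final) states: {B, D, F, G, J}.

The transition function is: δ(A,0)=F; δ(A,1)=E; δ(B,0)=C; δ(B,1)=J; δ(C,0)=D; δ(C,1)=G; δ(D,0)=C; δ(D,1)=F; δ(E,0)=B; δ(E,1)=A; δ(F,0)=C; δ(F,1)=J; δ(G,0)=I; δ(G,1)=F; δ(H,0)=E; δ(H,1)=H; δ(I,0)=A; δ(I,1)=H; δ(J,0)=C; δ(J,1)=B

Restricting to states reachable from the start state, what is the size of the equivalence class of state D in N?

4

All states are reachable from the start state.
P0 = {B,D,F,G,J} | {A,C,E,H,I}.
Refine {A,C,E,H,I} on symbol 0: members go to different blocks, giving {A,C,E} and {H,I}.
Refine {B,D,F,G,J} on symbol 0: members go to different blocks, giving {B,D,F,J} and {G}.
On input 1, block {A,C,E} splits into {A,E} and {C}.
Stable partition: {B,D,F,J} | {A,E} | {H,I} | {G} | {C} — 5 equivalence classes.
State D belongs to the block {B,D,F,J}, which has 4 states.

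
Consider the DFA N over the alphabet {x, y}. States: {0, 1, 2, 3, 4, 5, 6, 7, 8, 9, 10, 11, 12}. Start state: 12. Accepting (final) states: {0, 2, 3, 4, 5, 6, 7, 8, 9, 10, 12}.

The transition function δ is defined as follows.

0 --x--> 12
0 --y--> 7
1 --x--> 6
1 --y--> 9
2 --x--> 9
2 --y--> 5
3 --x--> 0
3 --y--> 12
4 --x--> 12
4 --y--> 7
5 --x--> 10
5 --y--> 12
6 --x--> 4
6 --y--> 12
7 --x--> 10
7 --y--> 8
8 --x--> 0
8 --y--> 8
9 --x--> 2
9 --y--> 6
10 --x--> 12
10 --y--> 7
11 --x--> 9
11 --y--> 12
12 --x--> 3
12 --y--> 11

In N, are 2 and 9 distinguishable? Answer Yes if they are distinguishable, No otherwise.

States {1} cannot be reached from the start state, so discard them.
Start with accepting vs non-accepting: {0,2,3,4,5,6,7,8,9,10,12} | {11}.
Split {0,2,3,4,5,6,7,8,9,10,12} by δ(·,y) → {0,2,3,4,5,6,7,8,9,10} and {12}.
Refine {0,2,3,4,5,6,7,8,9,10} on symbol x: members go to different blocks, giving {2,3,5,6,7,8,9} and {0,4,10}.
On input x, block {2,3,5,6,7,8,9} splits into {3,5,6,7,8} and {2,9}.
Refine {3,5,6,7,8} on symbol y: members go to different blocks, giving {3,5,6} and {7,8}.
The partition is now stable with 6 blocks: {3,5,6} | {11} | {12} | {0,4,10} | {2,9} | {7,8}.
2 and 9 lie in the same block of the stable partition, so they are equivalent — no string distinguishes them.

No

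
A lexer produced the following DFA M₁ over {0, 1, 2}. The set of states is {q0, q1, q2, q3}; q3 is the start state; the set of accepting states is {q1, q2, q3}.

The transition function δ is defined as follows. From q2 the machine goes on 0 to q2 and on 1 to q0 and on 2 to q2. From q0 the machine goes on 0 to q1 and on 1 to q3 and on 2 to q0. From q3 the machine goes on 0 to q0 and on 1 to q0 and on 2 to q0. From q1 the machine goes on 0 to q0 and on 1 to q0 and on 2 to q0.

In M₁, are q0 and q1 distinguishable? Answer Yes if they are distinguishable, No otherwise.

States {q2} cannot be reached from the start state, so discard them.
P0 = {q1,q3} | {q0}.
The partition is now stable with 2 blocks: {q1,q3} | {q0}.
q0 and q1 end up in different blocks, so they are distinguishable. For instance, the string 'ε' is accepted from only q1.

Yes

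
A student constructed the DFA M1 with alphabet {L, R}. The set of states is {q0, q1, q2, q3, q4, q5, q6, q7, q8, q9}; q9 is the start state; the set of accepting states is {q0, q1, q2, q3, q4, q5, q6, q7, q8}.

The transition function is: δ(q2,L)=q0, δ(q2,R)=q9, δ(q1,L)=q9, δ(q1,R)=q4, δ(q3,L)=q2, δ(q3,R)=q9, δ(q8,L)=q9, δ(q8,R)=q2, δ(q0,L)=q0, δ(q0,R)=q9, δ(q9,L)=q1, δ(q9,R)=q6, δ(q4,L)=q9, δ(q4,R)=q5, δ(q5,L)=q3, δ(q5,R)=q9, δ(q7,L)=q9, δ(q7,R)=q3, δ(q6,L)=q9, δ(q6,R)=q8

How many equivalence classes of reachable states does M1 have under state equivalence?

First remove the unreachable states {q7}; 9 states remain.
Start with accepting vs non-accepting: {q0,q1,q2,q3,q4,q5,q6,q8} | {q9}.
Refine {q0,q1,q2,q3,q4,q5,q6,q8} on symbol L: members go to different blocks, giving {q0,q2,q3,q5} and {q1,q4,q6,q8}.
Refine {q1,q4,q6,q8} on symbol R: members go to different blocks, giving {q1,q6} and {q4,q8}.
Stable partition: {q0,q2,q3,q5} | {q9} | {q1,q6} | {q4,q8} — 4 equivalence classes.

4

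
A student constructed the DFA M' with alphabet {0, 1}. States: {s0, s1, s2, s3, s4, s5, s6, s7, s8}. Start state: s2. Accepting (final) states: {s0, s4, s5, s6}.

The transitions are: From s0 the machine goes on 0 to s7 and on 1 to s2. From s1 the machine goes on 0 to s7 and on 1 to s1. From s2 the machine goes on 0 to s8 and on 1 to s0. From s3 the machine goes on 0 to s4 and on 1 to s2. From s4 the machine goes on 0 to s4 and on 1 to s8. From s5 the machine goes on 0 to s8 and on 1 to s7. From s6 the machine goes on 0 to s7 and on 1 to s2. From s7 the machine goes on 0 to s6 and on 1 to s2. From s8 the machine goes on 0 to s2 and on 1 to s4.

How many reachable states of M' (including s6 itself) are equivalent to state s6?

Reachable states from the start: {s0,s2,s4,s6,s7,s8}. Unreachable: {s1,s3,s5} — drop them.
Start with accepting vs non-accepting: {s0,s4,s6} | {s2,s7,s8}.
On input 0, block {s0,s4,s6} splits into {s0,s6} and {s4}.
Split {s2,s7,s8} by δ(·,0) → {s2,s8} and {s7}.
On input 1, block {s2,s8} splits into {s2} and {s8}.
No further refinement is possible. Final partition (5 blocks): {s0,s6} | {s2} | {s4} | {s7} | {s8}.
The equivalence class containing s6 is {s0,s6}, of size 2.

2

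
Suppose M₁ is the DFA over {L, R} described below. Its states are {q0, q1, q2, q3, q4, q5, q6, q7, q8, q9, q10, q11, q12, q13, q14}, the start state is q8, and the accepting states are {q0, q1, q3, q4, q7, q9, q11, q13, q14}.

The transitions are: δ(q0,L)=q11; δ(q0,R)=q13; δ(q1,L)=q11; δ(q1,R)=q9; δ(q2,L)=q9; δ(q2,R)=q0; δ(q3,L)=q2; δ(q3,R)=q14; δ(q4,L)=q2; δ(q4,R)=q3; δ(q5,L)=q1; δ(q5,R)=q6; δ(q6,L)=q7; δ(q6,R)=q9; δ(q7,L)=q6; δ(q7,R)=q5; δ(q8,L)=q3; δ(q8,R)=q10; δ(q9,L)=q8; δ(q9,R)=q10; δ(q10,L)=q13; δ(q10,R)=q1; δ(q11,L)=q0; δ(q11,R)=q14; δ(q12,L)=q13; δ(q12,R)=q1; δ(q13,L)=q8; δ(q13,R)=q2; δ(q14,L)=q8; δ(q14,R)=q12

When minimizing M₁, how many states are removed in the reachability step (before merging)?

4

BFS from q8 reaches {q0, q1, q2, q3, q8, q9, q10, q11, q12, q13, q14}; the 4 state(s) q4, q5, q6, q7 are never visited.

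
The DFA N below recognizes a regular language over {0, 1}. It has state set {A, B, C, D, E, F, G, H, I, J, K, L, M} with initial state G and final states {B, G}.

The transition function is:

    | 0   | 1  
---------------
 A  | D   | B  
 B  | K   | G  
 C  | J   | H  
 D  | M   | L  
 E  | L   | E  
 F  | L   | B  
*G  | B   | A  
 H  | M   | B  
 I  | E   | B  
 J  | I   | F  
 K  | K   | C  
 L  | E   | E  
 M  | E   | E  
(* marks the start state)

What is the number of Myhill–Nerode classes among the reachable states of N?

Initial partition by acceptance: {B,G} | {A,C,D,E,F,H,I,J,K,L,M}.
On input 0, block {B,G} splits into {B} and {G}.
On input 1, block {A,C,D,E,F,H,I,J,K,L,M} splits into {C,D,E,J,K,L,M} and {A,F,H,I}.
On input 0, block {C,D,E,J,K,L,M} splits into {C,D,E,K,L,M} and {J}.
Split {C,D,E,K,L,M} by δ(·,0) → {D,E,K,L,M} and {C}.
Refine {D,E,K,L,M} on symbol 1: members go to different blocks, giving {D,E,L,M} and {K}.
The partition is now stable with 7 blocks: {B} | {D,E,L,M} | {G} | {A,F,H,I} | {J} | {C} | {K}.

7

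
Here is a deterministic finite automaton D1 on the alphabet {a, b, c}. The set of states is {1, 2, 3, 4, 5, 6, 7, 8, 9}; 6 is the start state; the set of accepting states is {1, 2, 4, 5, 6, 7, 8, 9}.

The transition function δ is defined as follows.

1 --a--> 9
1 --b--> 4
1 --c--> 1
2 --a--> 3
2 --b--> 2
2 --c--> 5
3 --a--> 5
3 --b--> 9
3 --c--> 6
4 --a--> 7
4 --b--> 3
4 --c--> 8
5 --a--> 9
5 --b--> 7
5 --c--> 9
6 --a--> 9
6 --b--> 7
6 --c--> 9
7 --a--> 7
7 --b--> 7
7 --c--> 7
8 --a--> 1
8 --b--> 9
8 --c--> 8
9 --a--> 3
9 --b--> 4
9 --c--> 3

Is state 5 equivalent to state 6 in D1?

Yes

States {2} cannot be reached from the start state, so discard them.
P0 = {1,4,5,6,7,8,9} | {3}.
Refine {1,4,5,6,7,8,9} on symbol a: members go to different blocks, giving {1,4,5,6,7,8} and {9}.
On input a, block {1,4,5,6,7,8} splits into {1,5,6} and {4,7,8}.
Refine {1,5,6} on symbol c: members go to different blocks, giving {5,6} and {1}.
Refine {4,7,8} on symbol a: members go to different blocks, giving {4,7} and {8}.
Split {4,7} by δ(·,b) → {4} and {7}.
Stable partition: {5,6} | {3} | {9} | {4} | {1} | {8} | {7} — 7 equivalence classes.
5 and 6 lie in the same block of the stable partition, so they are equivalent — no string distinguishes them.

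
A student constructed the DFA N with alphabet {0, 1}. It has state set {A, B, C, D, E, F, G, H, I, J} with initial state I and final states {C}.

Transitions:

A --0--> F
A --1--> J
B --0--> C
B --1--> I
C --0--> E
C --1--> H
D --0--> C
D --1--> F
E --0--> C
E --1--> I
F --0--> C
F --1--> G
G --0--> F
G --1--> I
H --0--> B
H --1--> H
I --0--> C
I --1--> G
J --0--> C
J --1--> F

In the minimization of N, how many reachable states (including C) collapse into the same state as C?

Reachable states from the start: {B,C,E,F,G,H,I}. Unreachable: {A,D,J} — drop them.
Initial partition by acceptance: {C} | {B,E,F,G,H,I}.
Split {B,E,F,G,H,I} by δ(·,0) → {B,E,F,I} and {G,H}.
On input 1, block {B,E,F,I} splits into {B,E} and {F,I}.
On input 0, block {G,H} splits into {G} and {H}.
Stable partition: {C} | {B,E} | {G} | {F,I} | {H} — 5 equivalence classes.
State C belongs to the block {C}, which has 1 states.

1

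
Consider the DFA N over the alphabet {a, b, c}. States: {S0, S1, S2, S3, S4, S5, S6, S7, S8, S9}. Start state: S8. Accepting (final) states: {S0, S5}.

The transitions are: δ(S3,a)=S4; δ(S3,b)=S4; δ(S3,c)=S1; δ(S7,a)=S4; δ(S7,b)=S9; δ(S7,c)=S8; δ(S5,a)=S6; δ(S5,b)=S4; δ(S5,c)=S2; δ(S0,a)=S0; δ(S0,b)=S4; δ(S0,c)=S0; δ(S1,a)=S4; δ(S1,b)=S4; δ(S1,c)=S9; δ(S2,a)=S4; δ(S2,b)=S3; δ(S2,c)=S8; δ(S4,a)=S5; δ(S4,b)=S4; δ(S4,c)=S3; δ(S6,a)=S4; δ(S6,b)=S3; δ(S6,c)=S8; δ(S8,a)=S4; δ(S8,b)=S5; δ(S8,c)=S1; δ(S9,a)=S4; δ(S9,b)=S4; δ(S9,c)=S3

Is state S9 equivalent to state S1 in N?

States {S0,S7} cannot be reached from the start state, so discard them.
P0 = {S5} | {S1,S2,S3,S4,S6,S8,S9}.
On input a, block {S1,S2,S3,S4,S6,S8,S9} splits into {S1,S2,S3,S6,S8,S9} and {S4}.
Refine {S1,S2,S3,S6,S8,S9} on symbol b: members go to different blocks, giving {S1,S3,S9} and {S2,S6} and {S8}.
No further refinement is possible. Final partition (5 blocks): {S5} | {S1,S3,S9} | {S4} | {S2,S6} | {S8}.
S9 and S1 lie in the same block of the stable partition, so they are equivalent — no string distinguishes them.

Yes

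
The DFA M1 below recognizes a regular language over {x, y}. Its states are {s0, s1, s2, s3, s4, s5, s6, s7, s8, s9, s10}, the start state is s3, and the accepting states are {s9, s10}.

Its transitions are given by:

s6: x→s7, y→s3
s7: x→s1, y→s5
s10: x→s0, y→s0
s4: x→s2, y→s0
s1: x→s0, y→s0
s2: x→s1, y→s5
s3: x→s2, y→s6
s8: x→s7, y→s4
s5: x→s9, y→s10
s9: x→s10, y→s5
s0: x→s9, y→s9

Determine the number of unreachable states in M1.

2

Starting at s3 and following transitions, the reachable set is {s0, s1, s2, s3, s5, s6, s7, s9, s10}. That leaves s4, s8 unreachable — 2 in total.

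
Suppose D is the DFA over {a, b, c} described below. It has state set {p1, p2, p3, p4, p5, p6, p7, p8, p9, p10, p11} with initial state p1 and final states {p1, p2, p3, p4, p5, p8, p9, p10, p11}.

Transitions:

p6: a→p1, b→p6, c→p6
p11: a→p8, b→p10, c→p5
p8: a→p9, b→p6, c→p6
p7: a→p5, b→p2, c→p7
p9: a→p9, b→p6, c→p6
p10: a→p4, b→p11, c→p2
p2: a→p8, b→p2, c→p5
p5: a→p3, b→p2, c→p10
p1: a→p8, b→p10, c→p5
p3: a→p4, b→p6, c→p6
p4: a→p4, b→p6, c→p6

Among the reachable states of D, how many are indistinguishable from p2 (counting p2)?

5

First remove the unreachable states {p7}; 10 states remain.
P0 = {p1,p2,p3,p4,p5,p8,p9,p10,p11} | {p6}.
On input b, block {p1,p2,p3,p4,p5,p8,p9,p10,p11} splits into {p1,p2,p5,p10,p11} and {p3,p4,p8,p9}.
Stable partition: {p1,p2,p5,p10,p11} | {p6} | {p3,p4,p8,p9} — 3 equivalence classes.
State p2 belongs to the block {p1,p2,p5,p10,p11}, which has 5 states.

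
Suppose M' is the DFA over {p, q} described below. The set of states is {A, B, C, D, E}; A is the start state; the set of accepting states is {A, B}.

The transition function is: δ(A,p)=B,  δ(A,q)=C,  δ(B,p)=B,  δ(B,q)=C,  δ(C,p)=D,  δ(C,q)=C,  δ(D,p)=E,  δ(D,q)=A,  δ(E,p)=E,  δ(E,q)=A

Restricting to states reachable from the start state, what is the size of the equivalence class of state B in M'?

2

Every state is reachable, so we keep all 5.
Start with accepting vs non-accepting: {A,B} | {C,D,E}.
Split {C,D,E} by δ(·,q) → {D,E} and {C}.
The partition is now stable with 3 blocks: {A,B} | {D,E} | {C}.
State B belongs to the block {A,B}, which has 2 states.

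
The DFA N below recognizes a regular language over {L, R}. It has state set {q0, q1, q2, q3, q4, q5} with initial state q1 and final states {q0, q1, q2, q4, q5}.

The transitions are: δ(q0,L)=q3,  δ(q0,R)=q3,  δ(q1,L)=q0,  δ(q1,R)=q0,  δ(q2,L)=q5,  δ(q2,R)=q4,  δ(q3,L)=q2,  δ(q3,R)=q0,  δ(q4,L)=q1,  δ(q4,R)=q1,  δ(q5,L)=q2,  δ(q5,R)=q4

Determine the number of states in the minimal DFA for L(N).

5

All states are reachable from the start state.
Initial partition by acceptance: {q0,q1,q2,q4,q5} | {q3}.
Refine {q0,q1,q2,q4,q5} on symbol L: members go to different blocks, giving {q1,q2,q4,q5} and {q0}.
Refine {q1,q2,q4,q5} on symbol L: members go to different blocks, giving {q2,q4,q5} and {q1}.
On input L, block {q2,q4,q5} splits into {q2,q5} and {q4}.
The partition is now stable with 5 blocks: {q2,q5} | {q3} | {q0} | {q1} | {q4}.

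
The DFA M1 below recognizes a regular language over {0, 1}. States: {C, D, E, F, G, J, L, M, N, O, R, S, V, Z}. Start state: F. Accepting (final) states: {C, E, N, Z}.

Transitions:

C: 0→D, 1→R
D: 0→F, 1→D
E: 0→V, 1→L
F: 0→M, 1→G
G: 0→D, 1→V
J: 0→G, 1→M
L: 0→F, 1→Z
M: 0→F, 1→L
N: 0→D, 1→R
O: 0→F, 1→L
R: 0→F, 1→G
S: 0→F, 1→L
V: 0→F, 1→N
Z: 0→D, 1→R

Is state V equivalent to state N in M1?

First remove the unreachable states {C,E,J,O,S}; 9 states remain.
P0 = {N,Z} | {D,F,G,L,M,R,V}.
Split {D,F,G,L,M,R,V} by δ(·,1) → {D,F,G,M,R} and {L,V}.
Refine {D,F,G,M,R} on symbol 1: members go to different blocks, giving {D,F,R} and {G,M}.
Split {D,F,R} by δ(·,0) → {D,R} and {F}.
On input 1, block {D,R} splits into {R} and {D}.
Refine {G,M} on symbol 0: members go to different blocks, giving {G} and {M}.
No further refinement is possible. Final partition (7 blocks): {N,Z} | {R} | {L,V} | {G} | {F} | {D} | {M}.
V and N end up in different blocks, so they are distinguishable. For instance, the string 'ε' is accepted from only N.

No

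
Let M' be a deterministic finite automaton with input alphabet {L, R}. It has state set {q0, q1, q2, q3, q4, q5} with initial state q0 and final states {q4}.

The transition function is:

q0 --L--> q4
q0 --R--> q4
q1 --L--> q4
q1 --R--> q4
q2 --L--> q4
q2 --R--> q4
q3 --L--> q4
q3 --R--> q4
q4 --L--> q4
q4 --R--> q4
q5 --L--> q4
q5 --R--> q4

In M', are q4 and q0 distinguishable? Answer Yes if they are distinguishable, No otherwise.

Yes

First remove the unreachable states {q1,q2,q3,q5}; 2 states remain.
P0 = {q4} | {q0}.
Stable partition: {q4} | {q0} — 2 equivalence classes.
q4 and q0 end up in different blocks, so they are distinguishable. For instance, the string 'ε' is accepted from only q4.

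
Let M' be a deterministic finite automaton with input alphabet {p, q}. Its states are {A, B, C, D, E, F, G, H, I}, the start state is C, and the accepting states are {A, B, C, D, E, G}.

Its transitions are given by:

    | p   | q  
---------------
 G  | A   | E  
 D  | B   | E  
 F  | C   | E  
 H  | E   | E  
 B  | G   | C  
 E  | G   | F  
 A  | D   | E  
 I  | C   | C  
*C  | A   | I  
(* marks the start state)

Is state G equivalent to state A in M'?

States {H} cannot be reached from the start state, so discard them.
P0 = {A,B,C,D,E,G} | {F,I}.
On input q, block {A,B,C,D,E,G} splits into {A,B,D,G} and {C,E}.
No further refinement is possible. Final partition (3 blocks): {A,B,D,G} | {F,I} | {C,E}.
G and A lie in the same block of the stable partition, so they are equivalent — no string distinguishes them.

Yes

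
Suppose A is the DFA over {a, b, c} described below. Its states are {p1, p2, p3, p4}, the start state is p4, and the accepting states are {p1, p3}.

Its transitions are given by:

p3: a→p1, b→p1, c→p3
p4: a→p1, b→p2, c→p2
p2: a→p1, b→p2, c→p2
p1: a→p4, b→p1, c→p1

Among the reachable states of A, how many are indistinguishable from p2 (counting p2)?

States {p3} cannot be reached from the start state, so discard them.
P0 = {p1} | {p2,p4}.
No further refinement is possible. Final partition (2 blocks): {p1} | {p2,p4}.
State p2 belongs to the block {p2,p4}, which has 2 states.

2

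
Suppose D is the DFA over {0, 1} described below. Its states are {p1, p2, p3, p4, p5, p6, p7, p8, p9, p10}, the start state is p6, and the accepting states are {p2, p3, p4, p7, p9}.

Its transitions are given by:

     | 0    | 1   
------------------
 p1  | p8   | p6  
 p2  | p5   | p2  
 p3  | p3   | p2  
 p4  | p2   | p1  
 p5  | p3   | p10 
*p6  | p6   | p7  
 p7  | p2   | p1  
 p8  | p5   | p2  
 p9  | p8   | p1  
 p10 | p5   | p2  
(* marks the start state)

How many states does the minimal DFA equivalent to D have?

7

First remove the unreachable states {p4,p9}; 8 states remain.
Start with accepting vs non-accepting: {p2,p3,p7} | {p1,p5,p6,p8,p10}.
Refine {p2,p3,p7} on symbol 0: members go to different blocks, giving {p3,p7} and {p2}.
Split {p3,p7} by δ(·,0) → {p3} and {p7}.
On input 0, block {p1,p5,p6,p8,p10} splits into {p1,p6,p8,p10} and {p5}.
On input 0, block {p1,p6,p8,p10} splits into {p1,p6} and {p8,p10}.
Refine {p1,p6} on symbol 0: members go to different blocks, giving {p1} and {p6}.
The partition is now stable with 7 blocks: {p3} | {p1} | {p2} | {p7} | {p5} | {p8,p10} | {p6}.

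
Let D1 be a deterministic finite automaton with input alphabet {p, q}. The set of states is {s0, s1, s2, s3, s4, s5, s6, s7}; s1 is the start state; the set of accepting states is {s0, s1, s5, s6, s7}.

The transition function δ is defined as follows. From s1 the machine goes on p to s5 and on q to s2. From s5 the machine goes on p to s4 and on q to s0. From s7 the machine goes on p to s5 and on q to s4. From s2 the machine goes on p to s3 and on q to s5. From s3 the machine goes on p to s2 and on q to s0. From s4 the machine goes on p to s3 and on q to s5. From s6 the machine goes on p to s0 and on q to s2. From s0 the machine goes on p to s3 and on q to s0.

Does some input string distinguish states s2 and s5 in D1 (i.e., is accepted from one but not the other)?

States {s6,s7} cannot be reached from the start state, so discard them.
Start with accepting vs non-accepting: {s0,s1,s5} | {s2,s3,s4}.
Refine {s0,s1,s5} on symbol p: members go to different blocks, giving {s0,s5} and {s1}.
The partition is now stable with 3 blocks: {s0,s5} | {s2,s3,s4} | {s1}.
s2 and s5 end up in different blocks, so they are distinguishable. For instance, the string 'ε' is accepted from only s5.

Yes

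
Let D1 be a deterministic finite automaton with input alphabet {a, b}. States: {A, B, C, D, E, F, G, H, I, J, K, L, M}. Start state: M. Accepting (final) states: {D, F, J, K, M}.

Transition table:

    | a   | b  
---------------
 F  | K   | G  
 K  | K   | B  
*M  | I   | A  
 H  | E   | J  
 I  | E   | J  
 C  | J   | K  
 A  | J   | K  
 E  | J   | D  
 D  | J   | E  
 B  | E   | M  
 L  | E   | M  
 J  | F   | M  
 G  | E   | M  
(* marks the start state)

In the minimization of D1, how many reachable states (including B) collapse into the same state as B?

Reachable states from the start: {A,B,D,E,F,G,I,J,K,M}. Unreachable: {C,H,L} — drop them.
P0 = {D,F,J,K,M} | {A,B,E,G,I}.
On input a, block {D,F,J,K,M} splits into {D,F,J,K} and {M}.
On input b, block {D,F,J,K} splits into {D,F,K} and {J}.
Refine {D,F,K} on symbol a: members go to different blocks, giving {F,K} and {D}.
Refine {A,B,E,G,I} on symbol a: members go to different blocks, giving {B,G,I} and {A,E}.
Split {B,G,I} by δ(·,b) → {B,G} and {I}.
Split {A,E} by δ(·,b) → {A} and {E}.
Stable partition: {F,K} | {B,G} | {M} | {J} | {D} | {A} | {I} | {E} — 8 equivalence classes.
State B belongs to the block {B,G}, which has 2 states.

2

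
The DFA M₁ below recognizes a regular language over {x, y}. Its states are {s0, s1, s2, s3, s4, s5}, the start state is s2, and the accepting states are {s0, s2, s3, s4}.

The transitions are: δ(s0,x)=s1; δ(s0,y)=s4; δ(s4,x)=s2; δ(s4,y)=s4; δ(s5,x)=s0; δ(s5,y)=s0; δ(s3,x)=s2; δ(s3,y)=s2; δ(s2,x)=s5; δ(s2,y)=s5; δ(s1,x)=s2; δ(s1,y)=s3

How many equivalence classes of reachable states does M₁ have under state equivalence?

Initial partition by acceptance: {s0,s2,s3,s4} | {s1,s5}.
Refine {s0,s2,s3,s4} on symbol x: members go to different blocks, giving {s0,s2} and {s3,s4}.
Split {s0,s2} by δ(·,y) → {s0} and {s2}.
Refine {s1,s5} on symbol x: members go to different blocks, giving {s1} and {s5}.
Split {s3,s4} by δ(·,y) → {s3} and {s4}.
No further refinement is possible. Final partition (6 blocks): {s0} | {s1} | {s3} | {s2} | {s5} | {s4}.

6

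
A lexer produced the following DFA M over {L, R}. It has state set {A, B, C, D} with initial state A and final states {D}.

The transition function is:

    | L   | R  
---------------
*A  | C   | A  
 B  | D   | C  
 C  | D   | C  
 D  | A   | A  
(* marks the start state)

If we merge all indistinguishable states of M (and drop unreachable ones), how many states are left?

3

States {B} cannot be reached from the start state, so discard them.
Start with accepting vs non-accepting: {D} | {A,C}.
Split {A,C} by δ(·,L) → {A} and {C}.
The partition is now stable with 3 blocks: {D} | {A} | {C}.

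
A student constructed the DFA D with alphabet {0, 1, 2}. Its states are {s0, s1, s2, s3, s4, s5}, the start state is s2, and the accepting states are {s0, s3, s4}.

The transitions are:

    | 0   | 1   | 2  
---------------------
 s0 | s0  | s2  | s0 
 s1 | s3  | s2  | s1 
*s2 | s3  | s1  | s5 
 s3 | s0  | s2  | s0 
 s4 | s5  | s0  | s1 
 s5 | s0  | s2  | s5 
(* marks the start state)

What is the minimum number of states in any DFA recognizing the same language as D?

2

First remove the unreachable states {s4}; 5 states remain.
P0 = {s0,s3} | {s1,s2,s5}.
The partition is now stable with 2 blocks: {s0,s3} | {s1,s2,s5}.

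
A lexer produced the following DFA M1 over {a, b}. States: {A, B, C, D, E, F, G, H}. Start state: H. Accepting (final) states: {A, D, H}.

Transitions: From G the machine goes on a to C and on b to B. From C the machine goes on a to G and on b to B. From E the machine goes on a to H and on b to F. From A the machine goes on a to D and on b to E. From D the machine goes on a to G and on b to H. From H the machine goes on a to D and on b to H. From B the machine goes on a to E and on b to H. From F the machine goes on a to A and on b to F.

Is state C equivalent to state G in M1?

Yes

Start with accepting vs non-accepting: {A,D,H} | {B,C,E,F,G}.
Refine {A,D,H} on symbol a: members go to different blocks, giving {A,H} and {D}.
On input b, block {A,H} splits into {A} and {H}.
On input a, block {B,C,E,F,G} splits into {B,C,G} and {E} and {F}.
On input a, block {B,C,G} splits into {C,G} and {B}.
Stable partition: {A} | {C,G} | {D} | {H} | {E} | {F} | {B} — 7 equivalence classes.
C and G lie in the same block of the stable partition, so they are equivalent — no string distinguishes them.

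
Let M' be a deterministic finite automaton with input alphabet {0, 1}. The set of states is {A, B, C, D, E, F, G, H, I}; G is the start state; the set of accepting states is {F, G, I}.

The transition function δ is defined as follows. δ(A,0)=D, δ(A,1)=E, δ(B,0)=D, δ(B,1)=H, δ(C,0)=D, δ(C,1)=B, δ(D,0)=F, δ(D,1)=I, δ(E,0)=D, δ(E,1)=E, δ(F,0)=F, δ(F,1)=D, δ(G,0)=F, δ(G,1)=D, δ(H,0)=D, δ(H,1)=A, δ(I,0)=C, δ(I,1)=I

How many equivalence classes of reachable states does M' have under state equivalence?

Initial partition by acceptance: {F,G,I} | {A,B,C,D,E,H}.
On input 0, block {F,G,I} splits into {F,G} and {I}.
On input 0, block {A,B,C,D,E,H} splits into {A,B,C,E,H} and {D}.
Stable partition: {F,G} | {A,B,C,E,H} | {I} | {D} — 4 equivalence classes.

4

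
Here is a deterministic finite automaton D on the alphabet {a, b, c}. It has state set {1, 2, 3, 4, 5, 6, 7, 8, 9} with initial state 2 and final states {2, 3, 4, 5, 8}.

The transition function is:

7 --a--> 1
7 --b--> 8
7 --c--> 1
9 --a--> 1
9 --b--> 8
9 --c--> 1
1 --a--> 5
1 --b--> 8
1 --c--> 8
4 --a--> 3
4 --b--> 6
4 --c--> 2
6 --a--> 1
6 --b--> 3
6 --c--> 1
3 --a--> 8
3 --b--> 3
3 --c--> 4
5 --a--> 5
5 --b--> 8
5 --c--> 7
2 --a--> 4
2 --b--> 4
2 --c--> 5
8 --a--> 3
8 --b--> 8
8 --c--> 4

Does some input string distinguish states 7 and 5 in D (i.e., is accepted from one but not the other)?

Yes

Reachable states from the start: {1,2,3,4,5,6,7,8}. Unreachable: {9} — drop them.
P0 = {2,3,4,5,8} | {1,6,7}.
Split {2,3,4,5,8} by δ(·,b) → {2,3,5,8} and {4}.
Split {2,3,5,8} by δ(·,a) → {3,5,8} and {2}.
Split {3,5,8} by δ(·,c) → {3,8} and {5}.
Split {1,6,7} by δ(·,a) → {6,7} and {1}.
The partition is now stable with 6 blocks: {3,8} | {6,7} | {4} | {2} | {5} | {1}.
7 and 5 end up in different blocks, so they are distinguishable. For instance, the string 'ε' is accepted from only 5.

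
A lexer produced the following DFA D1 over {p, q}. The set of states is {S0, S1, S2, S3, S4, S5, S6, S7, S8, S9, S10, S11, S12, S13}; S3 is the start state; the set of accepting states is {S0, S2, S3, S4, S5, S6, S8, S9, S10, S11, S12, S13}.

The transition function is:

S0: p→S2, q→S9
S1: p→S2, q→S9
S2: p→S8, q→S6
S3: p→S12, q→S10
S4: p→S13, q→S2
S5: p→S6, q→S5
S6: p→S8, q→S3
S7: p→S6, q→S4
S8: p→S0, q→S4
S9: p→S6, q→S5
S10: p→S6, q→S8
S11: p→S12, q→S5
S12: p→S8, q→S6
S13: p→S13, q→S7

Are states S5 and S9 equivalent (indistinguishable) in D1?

States {S1,S11} cannot be reached from the start state, so discard them.
P0 = {S0,S2,S3,S4,S5,S6,S8,S9,S10,S12,S13} | {S7}.
Refine {S0,S2,S3,S4,S5,S6,S8,S9,S10,S12,S13} on symbol q: members go to different blocks, giving {S0,S2,S3,S4,S5,S6,S8,S9,S10,S12} and {S13}.
Refine {S0,S2,S3,S4,S5,S6,S8,S9,S10,S12} on symbol p: members go to different blocks, giving {S0,S2,S3,S5,S6,S8,S9,S10,S12} and {S4}.
On input q, block {S0,S2,S3,S5,S6,S8,S9,S10,S12} splits into {S0,S2,S3,S5,S6,S9,S10,S12} and {S8}.
Split {S0,S2,S3,S5,S6,S9,S10,S12} by δ(·,p) → {S0,S3,S5,S9,S10} and {S2,S6,S12}.
Split {S0,S3,S5,S9,S10} by δ(·,q) → {S0,S3,S5,S9} and {S10}.
Split {S0,S3,S5,S9} by δ(·,q) → {S0,S5,S9} and {S3}.
Split {S2,S6,S12} by δ(·,q) → {S2,S12} and {S6}.
On input p, block {S0,S5,S9} splits into {S5,S9} and {S0}.
No further refinement is possible. Final partition (10 blocks): {S5,S9} | {S7} | {S13} | {S4} | {S8} | {S2,S12} | {S10} | {S3} | {S6} | {S0}.
S5 and S9 lie in the same block of the stable partition, so they are equivalent — no string distinguishes them.

Yes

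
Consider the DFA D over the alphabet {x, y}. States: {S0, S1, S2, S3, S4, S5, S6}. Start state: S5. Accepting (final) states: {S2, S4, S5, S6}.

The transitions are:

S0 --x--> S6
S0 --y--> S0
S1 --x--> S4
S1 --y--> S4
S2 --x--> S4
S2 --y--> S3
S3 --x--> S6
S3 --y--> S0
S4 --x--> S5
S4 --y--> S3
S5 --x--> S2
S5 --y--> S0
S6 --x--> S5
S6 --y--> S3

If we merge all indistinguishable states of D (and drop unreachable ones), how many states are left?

States {S1} cannot be reached from the start state, so discard them.
Start with accepting vs non-accepting: {S2,S4,S5,S6} | {S0,S3}.
The partition is now stable with 2 blocks: {S2,S4,S5,S6} | {S0,S3}.

2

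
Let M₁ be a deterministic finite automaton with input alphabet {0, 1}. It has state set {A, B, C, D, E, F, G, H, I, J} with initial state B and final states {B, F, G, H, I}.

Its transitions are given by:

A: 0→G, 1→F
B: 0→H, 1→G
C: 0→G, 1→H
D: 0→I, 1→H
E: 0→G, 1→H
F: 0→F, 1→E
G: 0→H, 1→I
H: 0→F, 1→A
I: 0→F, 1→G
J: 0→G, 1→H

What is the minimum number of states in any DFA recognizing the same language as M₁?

3

Reachable states from the start: {A,B,E,F,G,H,I}. Unreachable: {C,D,J} — drop them.
Initial partition by acceptance: {B,F,G,H,I} | {A,E}.
On input 1, block {B,F,G,H,I} splits into {B,G,I} and {F,H}.
Stable partition: {B,G,I} | {A,E} | {F,H} — 3 equivalence classes.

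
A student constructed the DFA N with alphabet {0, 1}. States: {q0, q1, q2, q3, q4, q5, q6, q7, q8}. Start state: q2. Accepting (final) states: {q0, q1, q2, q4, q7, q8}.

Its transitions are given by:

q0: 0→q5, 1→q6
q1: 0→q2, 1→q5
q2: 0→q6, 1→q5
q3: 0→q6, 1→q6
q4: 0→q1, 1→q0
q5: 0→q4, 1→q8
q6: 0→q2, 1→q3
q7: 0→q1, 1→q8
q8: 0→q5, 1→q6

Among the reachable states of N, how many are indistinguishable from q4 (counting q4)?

States {q7} cannot be reached from the start state, so discard them.
Initial partition by acceptance: {q0,q1,q2,q4,q8} | {q3,q5,q6}.
On input 0, block {q0,q1,q2,q4,q8} splits into {q0,q2,q8} and {q1,q4}.
Split {q3,q5,q6} by δ(·,0) → {q3} and {q5} and {q6}.
Refine {q0,q2,q8} on symbol 0: members go to different blocks, giving {q0,q8} and {q2}.
Refine {q1,q4} on symbol 0: members go to different blocks, giving {q1} and {q4}.
No further refinement is possible. Final partition (7 blocks): {q0,q8} | {q3} | {q1} | {q5} | {q6} | {q2} | {q4}.
The equivalence class containing q4 is {q4}, of size 1.

1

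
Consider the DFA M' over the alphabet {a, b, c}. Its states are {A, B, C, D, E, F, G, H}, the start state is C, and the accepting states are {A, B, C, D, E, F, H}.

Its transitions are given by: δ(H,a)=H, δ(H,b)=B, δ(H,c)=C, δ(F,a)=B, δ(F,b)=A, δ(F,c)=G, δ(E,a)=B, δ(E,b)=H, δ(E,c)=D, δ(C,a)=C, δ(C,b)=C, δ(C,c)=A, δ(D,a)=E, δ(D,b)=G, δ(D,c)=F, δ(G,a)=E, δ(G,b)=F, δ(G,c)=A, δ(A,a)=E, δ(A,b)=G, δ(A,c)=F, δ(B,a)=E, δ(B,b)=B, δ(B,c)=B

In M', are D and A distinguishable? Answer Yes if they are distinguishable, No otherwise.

Start with accepting vs non-accepting: {A,B,C,D,E,F,H} | {G}.
Split {A,B,C,D,E,F,H} by δ(·,b) → {B,C,E,F,H} and {A,D}.
Split {B,C,E,F,H} by δ(·,b) → {B,C,E,H} and {F}.
On input c, block {B,C,E,H} splits into {B,H} and {C,E}.
On input a, block {B,H} splits into {B} and {H}.
Split {C,E} by δ(·,a) → {C} and {E}.
Stable partition: {B} | {G} | {A,D} | {F} | {C} | {H} | {E} — 7 equivalence classes.
D and A lie in the same block of the stable partition, so they are equivalent — no string distinguishes them.

No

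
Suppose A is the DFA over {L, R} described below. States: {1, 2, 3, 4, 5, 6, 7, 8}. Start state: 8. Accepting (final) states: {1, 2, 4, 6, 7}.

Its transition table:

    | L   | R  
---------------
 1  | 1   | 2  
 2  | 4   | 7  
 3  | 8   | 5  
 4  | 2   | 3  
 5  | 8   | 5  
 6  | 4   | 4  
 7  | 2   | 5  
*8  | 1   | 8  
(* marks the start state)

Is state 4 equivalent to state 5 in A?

No

First remove the unreachable states {6}; 7 states remain.
Initial partition by acceptance: {1,2,4,7} | {3,5,8}.
Refine {1,2,4,7} on symbol R: members go to different blocks, giving {1,2} and {4,7}.
On input L, block {1,2} splits into {1} and {2}.
On input L, block {3,5,8} splits into {3,5} and {8}.
No further refinement is possible. Final partition (5 blocks): {1} | {3,5} | {4,7} | {2} | {8}.
4 and 5 end up in different blocks, so they are distinguishable. For instance, the string 'ε' is accepted from only 4.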